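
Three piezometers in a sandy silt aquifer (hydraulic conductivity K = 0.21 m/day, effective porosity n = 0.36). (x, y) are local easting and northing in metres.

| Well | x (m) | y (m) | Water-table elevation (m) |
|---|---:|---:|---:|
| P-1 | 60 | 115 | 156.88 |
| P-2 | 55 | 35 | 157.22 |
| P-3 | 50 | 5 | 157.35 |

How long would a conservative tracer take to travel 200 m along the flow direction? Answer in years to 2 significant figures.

Taking P-1 as reference: P-2−P-1 = (-5, -80, +0.34); P-3−P-1 = (-10, -110, +0.47).
Determinant of the coordinate differences = (-5)·(-110) − (-10)·(-80) = -250.
∂h/∂x = [(+0.34)·(-110) − (+0.47)·(-80)] / -250 = -0.0008000
∂h/∂y = [(-5)·(+0.47) − (-10)·(+0.34)] / -250 = -0.004200
|∇h| = √(-0.0008000² + -0.004200²) = 0.004276
Seepage velocity v = K·i/n = 0.21 × 0.004276 / 0.36 = 0.002494 m/day.
t = 200 / 0.002494 = 8.019e+04 days = 220 years.

220 years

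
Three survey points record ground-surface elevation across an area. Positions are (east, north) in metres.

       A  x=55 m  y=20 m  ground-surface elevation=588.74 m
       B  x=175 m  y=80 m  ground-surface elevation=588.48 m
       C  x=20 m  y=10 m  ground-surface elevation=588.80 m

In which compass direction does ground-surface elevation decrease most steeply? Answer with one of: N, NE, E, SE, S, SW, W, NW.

NE

With z = a·x + b·y + c and A as origin, the differences give:
  120·a + 60·b = -0.26
  (-35)·a + (-10)·b = +0.06
Eliminate b (×(-10) and ×60, subtract): 900·a = -1.000 → a = ∂z/∂x = -0.001111
Back-substitute: b = ∂z/∂y = -0.002111.
Steepest decrease is along −∇f = (+0.001111 E, +0.002111 N) → northeast.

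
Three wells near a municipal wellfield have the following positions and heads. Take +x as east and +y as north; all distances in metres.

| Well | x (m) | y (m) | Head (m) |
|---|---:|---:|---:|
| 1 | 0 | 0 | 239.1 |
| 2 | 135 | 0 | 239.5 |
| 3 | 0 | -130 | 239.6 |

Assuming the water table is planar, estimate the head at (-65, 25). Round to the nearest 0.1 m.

238.8 m

∂h/∂x = (239.5 − 239.1) / (135 − 0) = +0.002963
∂h/∂y = (239.6 − 239.1) / (-130 − 0) = -0.003846
h(-65, 25) = 239.1 + (+0.002963)·(-65) + (-0.003846)·(25) = 239.1 -0.193 -0.096 = 238.811 m.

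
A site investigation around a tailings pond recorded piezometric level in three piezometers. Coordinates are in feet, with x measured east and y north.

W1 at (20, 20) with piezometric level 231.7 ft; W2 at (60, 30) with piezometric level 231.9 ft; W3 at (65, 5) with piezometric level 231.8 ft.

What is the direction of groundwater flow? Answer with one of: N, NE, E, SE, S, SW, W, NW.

With h = a·x + b·y + c and W1 as origin, the differences give:
  40·a + 10·b = +0.2
  45·a + (-15)·b = +0.1
Eliminate b (×(-15) and ×10, subtract): -1050·a = -4.00 → a = ∂h/∂x = +0.003810
Back-substitute: b = ∂h/∂y = +0.004762.
Flow = −∇h = (-0.003810 east, -0.004762 north), which points southwest.

SW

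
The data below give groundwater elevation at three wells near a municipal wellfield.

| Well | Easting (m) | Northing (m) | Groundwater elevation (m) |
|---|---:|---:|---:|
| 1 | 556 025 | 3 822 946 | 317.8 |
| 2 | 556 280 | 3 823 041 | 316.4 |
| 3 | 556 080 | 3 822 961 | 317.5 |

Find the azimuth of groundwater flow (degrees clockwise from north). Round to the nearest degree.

086°

Differences from 1: to 2 (Δx, Δy, Δh) = (255, 95, -1.4); to 3 = (55, 15, -0.3).
Solve a·Δx + b·Δy = Δh: det = 255·15 − 55·95 = -1400.
∂h/∂x = [(-1.4)·15 − (-0.3)·95] / -1400 = -0.005357
∂h/∂y = [255·(-0.3) − 55·(-1.4)] / -1400 = -0.0003571
Flow direction (−∇h) has components (+0.005357 E, +0.0003571 N).
Azimuth = atan2(E, N) = atan2(+0.005357, +0.0003571) = 86.2° ≈ 086°.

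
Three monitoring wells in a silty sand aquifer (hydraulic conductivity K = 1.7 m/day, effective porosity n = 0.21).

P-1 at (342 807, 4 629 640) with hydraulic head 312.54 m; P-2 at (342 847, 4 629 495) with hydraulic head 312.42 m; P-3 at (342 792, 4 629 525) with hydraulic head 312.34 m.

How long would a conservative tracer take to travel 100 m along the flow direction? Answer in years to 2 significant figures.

With h = a·x + b·y + c and P-1 as origin, the differences give:
  40·a + (-145)·b = -0.12
  (-15)·a + (-115)·b = -0.20
Eliminate b (×(-115) and ×(-145), subtract): -6775·a = -15.200 → a = ∂h/∂x = +0.002244
Back-substitute: b = ∂h/∂y = +0.001446.
|∇h| = √(0.002244² + 0.001446²) = 0.00267
Seepage velocity v = K·i/n = 1.7 × 0.00267 / 0.21 = 0.02161 m/day.
t = 100 / 0.02161 = 4627 days = 12.7 years.

13 years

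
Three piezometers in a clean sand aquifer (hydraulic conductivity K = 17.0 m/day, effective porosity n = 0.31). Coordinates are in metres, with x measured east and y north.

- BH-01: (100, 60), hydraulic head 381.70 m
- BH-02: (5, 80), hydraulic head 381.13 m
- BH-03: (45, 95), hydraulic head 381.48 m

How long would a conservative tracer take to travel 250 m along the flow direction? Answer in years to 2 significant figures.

With h = a·x + b·y + c and BH-01 as origin, the differences give:
  (-95)·a + 20·b = -0.57
  (-55)·a + 35·b = -0.22
Eliminate b (×35 and ×20, subtract): -2225·a = -15.550 → a = ∂h/∂x = +0.006989
Back-substitute: b = ∂h/∂y = +0.004697.
|∇h| = √(0.006989² + 0.004697²) = 0.008421
Seepage velocity v = K·i/n = 17.0 × 0.008421 / 0.31 = 0.4618 m/day.
t = 250 / 0.4618 = 541.4 days = 1.48 years.

1.5 years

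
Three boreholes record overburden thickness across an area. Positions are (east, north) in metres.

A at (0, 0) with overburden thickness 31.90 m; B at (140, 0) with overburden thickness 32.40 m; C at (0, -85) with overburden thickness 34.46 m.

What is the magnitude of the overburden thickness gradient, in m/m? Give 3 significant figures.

0.0303 m/m

∂d/∂x = (32.40 − 31.90) / (140 − 0) = +0.003571
∂d/∂y = (34.46 − 31.90) / (-85 − 0) = -0.03012
|∇f| = √(0.003571² + -0.03012²) = 0.03033 m/m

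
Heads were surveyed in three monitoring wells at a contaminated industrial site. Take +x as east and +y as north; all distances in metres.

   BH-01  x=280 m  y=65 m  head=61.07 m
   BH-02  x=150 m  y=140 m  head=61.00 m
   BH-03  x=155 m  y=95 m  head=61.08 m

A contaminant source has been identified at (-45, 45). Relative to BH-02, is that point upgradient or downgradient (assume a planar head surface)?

upgradient

Taking BH-01 as reference: BH-02−BH-01 = (-130, 75, -0.07); BH-03−BH-01 = (-125, 30, +0.01).
Determinant of the coordinate differences = (-130)·30 − (-125)·75 = 5475.
∂h/∂x = [(-0.07)·30 − (+0.01)·75] / 5475 = -0.0005205
∂h/∂y = [(-130)·(+0.01) − (-125)·(-0.07)] / 5475 = -0.001836
Head at (-45, 45) = 61.07 + (-0.0005205)·(-325) + (-0.001836)·(-20) = 61.28 m.
That is higher than the 61.00 m at BH-02, so the point is upgradient.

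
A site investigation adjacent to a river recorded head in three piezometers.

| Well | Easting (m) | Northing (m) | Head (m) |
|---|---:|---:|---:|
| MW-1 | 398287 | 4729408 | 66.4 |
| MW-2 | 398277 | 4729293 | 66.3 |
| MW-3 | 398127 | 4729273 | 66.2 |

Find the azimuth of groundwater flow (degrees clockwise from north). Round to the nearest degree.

Taking MW-1 as reference: MW-2−MW-1 = (-10, -115, -0.1); MW-3−MW-1 = (-160, -135, -0.2).
Solve a·Δx + b·Δy = Δh: det = (-10)·(-135) − (-160)·(-115) = -17050.
∂h/∂x = [(-0.1)·(-135) − (-0.2)·(-115)] / -17050 = +0.0005572
∂h/∂y = [(-10)·(-0.2) − (-160)·(-0.1)] / -17050 = +0.0008211
Flow direction (−∇h) has components (-0.0005572 E, -0.0008211 N).
Azimuth = atan2(E, N) = atan2(-0.0005572, -0.0008211) = 214.2° ≈ 214°.

214°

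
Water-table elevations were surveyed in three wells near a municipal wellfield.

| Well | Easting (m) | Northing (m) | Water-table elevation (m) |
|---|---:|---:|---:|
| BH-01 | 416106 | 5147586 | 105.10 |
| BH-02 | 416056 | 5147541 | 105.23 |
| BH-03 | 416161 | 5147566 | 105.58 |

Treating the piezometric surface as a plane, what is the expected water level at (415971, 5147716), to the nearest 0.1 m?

Differences from BH-01: to BH-02 (Δx, Δy, Δh) = (-50, -45, +0.13); to BH-03 = (55, -20, +0.48).
Solve a·Δx + b·Δy = Δh: det = (-50)·(-20) − 55·(-45) = 3475.
∂h/∂x = [(+0.13)·(-20) − (+0.48)·(-45)] / 3475 = +0.005468
∂h/∂y = [(-50)·(+0.48) − 55·(+0.13)] / 3475 = -0.008964
h(415971, 5147716) = 105.10 + (+0.005468)·(-135) + (-0.008964)·(130) = 105.10 -0.738 -1.165 = 103.197 m.

103.2 m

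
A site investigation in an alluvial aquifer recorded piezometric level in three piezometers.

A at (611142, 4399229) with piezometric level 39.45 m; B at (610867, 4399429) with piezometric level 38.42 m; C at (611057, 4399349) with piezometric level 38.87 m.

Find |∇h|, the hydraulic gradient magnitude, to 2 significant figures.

0.0045

Differences from A: to B (Δx, Δy, Δh) = (-275, 200, -1.03); to C = (-85, 120, -0.58).
Solve a·Δx + b·Δy = Δh: det = (-275)·120 − (-85)·200 = -16000.
∂h/∂x = [(-1.03)·120 − (-0.58)·200] / -16000 = +0.0004750
∂h/∂y = [(-275)·(-0.58) − (-85)·(-1.03)] / -16000 = -0.004497
|∇h| = √(0.0004750² + -0.004497²) = 0.004522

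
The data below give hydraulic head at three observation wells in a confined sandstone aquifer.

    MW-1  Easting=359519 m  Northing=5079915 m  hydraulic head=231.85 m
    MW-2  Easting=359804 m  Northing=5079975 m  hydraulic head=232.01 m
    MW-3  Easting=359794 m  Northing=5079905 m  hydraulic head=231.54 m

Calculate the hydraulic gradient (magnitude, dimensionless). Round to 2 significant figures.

With h = a·x + b·y + c and MW-1 as origin, the differences give:
  285·a + 60·b = +0.16
  275·a + (-10)·b = -0.31
Eliminate b (×(-10) and ×60, subtract): -19350·a = 17.000 → a = ∂h/∂x = -0.0008786
Back-substitute: b = ∂h/∂y = +0.006840.
|∇h| = √(-0.0008786² + 0.006840²) = 0.006896

0.0069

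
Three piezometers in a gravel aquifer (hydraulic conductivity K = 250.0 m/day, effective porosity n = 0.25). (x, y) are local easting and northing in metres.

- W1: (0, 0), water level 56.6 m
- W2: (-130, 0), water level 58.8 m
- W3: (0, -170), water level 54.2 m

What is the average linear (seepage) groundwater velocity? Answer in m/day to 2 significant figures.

∂h/∂x = (58.8 − 56.6) / (-130 − 0) = -0.01692
∂h/∂y = (54.2 − 56.6) / (-170 − 0) = +0.01412
|∇h| = √(-0.01692² + 0.01412²) = 0.02204
Seepage velocity v = K·i/n = 250.0 × 0.02204 / 0.25 = 22.04 m/day.

22 m/day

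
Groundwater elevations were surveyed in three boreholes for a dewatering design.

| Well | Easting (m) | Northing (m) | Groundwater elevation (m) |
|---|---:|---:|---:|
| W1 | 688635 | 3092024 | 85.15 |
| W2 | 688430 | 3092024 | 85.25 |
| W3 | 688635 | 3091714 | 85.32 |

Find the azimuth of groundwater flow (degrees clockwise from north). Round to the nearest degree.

∂h/∂x = (85.25 − 85.15) / (688430 − 688635) = -0.0004878
∂h/∂y = (85.32 − 85.15) / (3091714 − 3092024) = -0.0005484
Flow direction (−∇h) has components (+0.0004878 E, +0.0005484 N).
Azimuth = atan2(E, N) = atan2(+0.0004878, +0.0005484) = 41.7° ≈ 042°.

042°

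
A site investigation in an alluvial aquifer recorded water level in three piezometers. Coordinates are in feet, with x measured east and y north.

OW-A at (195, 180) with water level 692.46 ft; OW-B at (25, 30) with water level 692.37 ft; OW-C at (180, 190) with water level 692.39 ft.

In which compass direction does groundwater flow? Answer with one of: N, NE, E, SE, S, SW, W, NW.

NW

Differences from OW-A: to OW-B (Δx, Δy, Δh) = (-170, -150, -0.09); to OW-C = (-15, 10, -0.07).
Determinant of the coordinate differences = (-170)·10 − (-15)·(-150) = -3950.
∂h/∂x = [(-0.09)·10 − (-0.07)·(-150)] / -3950 = +0.002886
∂h/∂y = [(-170)·(-0.07) − (-15)·(-0.09)] / -3950 = -0.002671
Flow = −∇h = (-0.002886 east, +0.002671 north), which points northwest.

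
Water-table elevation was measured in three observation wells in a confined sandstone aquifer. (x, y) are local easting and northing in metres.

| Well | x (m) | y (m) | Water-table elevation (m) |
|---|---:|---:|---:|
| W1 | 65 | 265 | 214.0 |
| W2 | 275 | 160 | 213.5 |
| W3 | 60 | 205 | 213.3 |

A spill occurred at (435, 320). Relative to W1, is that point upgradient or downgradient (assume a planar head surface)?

upgradient

Three-point gradient (reference W1): Δ to W2 = (210, -105, -0.5), Δ to W3 = (-5, -60, -0.7).
∂h/∂x = +0.003314, ∂h/∂y = +0.01139 (det = -13125).
Head at (435, 320) = 214.0 + (+0.003314)·(370) + (+0.01139)·(55) = 215.85 m.
That is higher than the 214.0 m at W1, so the point is upgradient.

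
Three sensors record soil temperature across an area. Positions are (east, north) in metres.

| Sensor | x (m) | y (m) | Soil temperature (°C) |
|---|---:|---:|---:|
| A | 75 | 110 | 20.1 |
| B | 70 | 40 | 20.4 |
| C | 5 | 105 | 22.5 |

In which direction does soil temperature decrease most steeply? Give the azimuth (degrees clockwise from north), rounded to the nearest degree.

087°

With T = a·x + b·y + c and A as origin, the differences give:
  (-5)·a + (-70)·b = +0.3
  (-70)·a + (-5)·b = +2.4
Eliminate b (×(-5) and ×(-70), subtract): -4875·a = 166.50 → a = ∂T/∂x = -0.03415
Back-substitute: b = ∂T/∂y = -0.001846.
Steepest decrease is along −∇f: components (+0.03415 E, +0.001846 N).
Azimuth = atan2(+0.03415, +0.001846) = 86.9° ≈ 087°.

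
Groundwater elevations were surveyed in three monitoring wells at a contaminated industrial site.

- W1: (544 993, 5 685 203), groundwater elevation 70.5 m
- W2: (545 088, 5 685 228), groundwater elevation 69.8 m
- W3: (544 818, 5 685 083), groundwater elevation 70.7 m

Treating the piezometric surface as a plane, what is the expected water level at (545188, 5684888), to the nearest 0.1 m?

63.7 m

Taking W1 as reference: W2−W1 = (95, 25, -0.7); W3−W1 = (-175, -120, +0.2).
Solve a·Δx + b·Δy = Δh: det = 95·(-120) − (-175)·25 = -7025.
∂h/∂x = [(-0.7)·(-120) − (+0.2)·25] / -7025 = -0.01125
∂h/∂y = [95·(+0.2) − (-175)·(-0.7)] / -7025 = +0.01473
h(545188, 5684888) = 70.5 + (-0.01125)·(195) + (+0.01473)·(-315) = 70.5 -2.193 -4.641 = 63.666 m.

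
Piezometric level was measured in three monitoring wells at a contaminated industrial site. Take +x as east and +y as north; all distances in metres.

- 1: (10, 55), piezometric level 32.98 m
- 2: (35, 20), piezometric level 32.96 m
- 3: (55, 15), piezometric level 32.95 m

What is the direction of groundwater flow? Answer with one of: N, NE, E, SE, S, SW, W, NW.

SE

Taking 1 as reference: 2−1 = (25, -35, -0.02); 3−1 = (45, -40, -0.03).
Solve a·Δx + b·Δy = Δh: det = 25·(-40) − 45·(-35) = 575.
∂h/∂x = [(-0.02)·(-40) − (-0.03)·(-35)] / 575 = -0.0004348
∂h/∂y = [25·(-0.03) − 45·(-0.02)] / 575 = +0.0002609
Flow = −∇h = (+0.0004348 east, -0.0002609 north), which points southeast.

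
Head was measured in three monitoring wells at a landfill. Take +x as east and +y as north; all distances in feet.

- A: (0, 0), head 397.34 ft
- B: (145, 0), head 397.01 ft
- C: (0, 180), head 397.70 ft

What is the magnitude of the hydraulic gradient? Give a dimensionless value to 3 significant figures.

0.00303

∂h/∂x = (397.01 − 397.34) / (145 − 0) = -0.002276
∂h/∂y = (397.70 − 397.34) / (180 − 0) = +0.002000
|∇h| = √(-0.002276² + 0.002000²) = 0.00303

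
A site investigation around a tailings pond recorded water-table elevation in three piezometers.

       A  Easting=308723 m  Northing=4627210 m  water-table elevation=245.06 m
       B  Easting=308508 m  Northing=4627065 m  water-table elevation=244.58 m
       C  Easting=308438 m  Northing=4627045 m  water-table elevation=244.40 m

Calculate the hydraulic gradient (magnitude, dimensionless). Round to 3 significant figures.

Taking A as reference: B−A = (-215, -145, -0.48); C−A = (-285, -165, -0.66).
Solve a·Δx + b·Δy = Δh: det = (-215)·(-165) − (-285)·(-145) = -5850.
∂h/∂x = [(-0.48)·(-165) − (-0.66)·(-145)] / -5850 = +0.002821
∂h/∂y = [(-215)·(-0.66) − (-285)·(-0.48)] / -5850 = -0.0008718
|∇h| = √(0.002821² + -0.0008718²) = 0.002953

0.00295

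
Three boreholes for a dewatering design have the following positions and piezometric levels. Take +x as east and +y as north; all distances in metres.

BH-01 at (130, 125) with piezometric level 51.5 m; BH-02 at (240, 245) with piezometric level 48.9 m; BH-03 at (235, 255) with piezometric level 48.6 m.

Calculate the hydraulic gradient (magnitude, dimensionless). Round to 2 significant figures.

0.028

Differences from BH-01: to BH-02 (Δx, Δy, Δh) = (110, 120, -2.6); to BH-03 = (105, 130, -2.9).
Solve a·Δx + b·Δy = Δh: det = 110·130 − 105·120 = 1700.
∂h/∂x = [(-2.6)·130 − (-2.9)·120] / 1700 = +0.005882
∂h/∂y = [110·(-2.9) − 105·(-2.6)] / 1700 = -0.02706
|∇h| = √(0.005882² + -0.02706²) = 0.02769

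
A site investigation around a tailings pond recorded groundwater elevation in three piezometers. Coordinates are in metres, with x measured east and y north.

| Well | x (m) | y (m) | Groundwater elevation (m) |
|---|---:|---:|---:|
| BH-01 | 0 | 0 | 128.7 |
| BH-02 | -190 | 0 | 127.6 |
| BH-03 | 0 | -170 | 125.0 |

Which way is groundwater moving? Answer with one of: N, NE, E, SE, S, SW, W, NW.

S

∂h/∂x = (127.6 − 128.7) / (-190 − 0) = +0.005789
∂h/∂y = (125.0 − 128.7) / (-170 − 0) = +0.02176
Flow = −∇h = (-0.005789 east, -0.02176 north), which points south.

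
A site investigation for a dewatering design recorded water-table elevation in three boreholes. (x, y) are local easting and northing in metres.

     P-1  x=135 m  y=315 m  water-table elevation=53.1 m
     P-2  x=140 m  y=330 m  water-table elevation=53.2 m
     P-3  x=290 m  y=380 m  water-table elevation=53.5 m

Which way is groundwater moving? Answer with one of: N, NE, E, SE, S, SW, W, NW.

With h = a·x + b·y + c and P-1 as origin, the differences give:
  5·a + 15·b = +0.1
  155·a + 65·b = +0.4
Eliminate b (×65 and ×15, subtract): -2000·a = 0.50 → a = ∂h/∂x = -0.0002500
Back-substitute: b = ∂h/∂y = +0.006750.
Flow = −∇h = (+0.0002500 east, -0.006750 north), which points south.

S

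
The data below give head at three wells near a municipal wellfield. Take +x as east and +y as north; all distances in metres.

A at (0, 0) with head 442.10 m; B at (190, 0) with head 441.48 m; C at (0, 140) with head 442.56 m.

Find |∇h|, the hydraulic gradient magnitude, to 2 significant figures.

∂h/∂x = (441.48 − 442.10) / (190 − 0) = -0.003263
∂h/∂y = (442.56 − 442.10) / (140 − 0) = +0.003286
|∇h| = √(-0.003263² + 0.003286²) = 0.004631

0.0046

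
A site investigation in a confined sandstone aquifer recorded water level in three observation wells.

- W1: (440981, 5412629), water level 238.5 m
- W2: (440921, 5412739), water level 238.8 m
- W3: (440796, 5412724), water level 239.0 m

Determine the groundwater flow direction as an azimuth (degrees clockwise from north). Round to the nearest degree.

134°

With h = a·x + b·y + c and W1 as origin, the differences give:
  (-60)·a + 110·b = +0.3
  (-185)·a + 95·b = +0.5
Eliminate b (×95 and ×110, subtract): 14650·a = -26.50 → a = ∂h/∂x = -0.001809
Back-substitute: b = ∂h/∂y = +0.001741.
Flow direction (−∇h) has components (+0.001809 E, -0.001741 N).
Azimuth = atan2(E, N) = atan2(+0.001809, -0.001741) = 133.9° ≈ 134°.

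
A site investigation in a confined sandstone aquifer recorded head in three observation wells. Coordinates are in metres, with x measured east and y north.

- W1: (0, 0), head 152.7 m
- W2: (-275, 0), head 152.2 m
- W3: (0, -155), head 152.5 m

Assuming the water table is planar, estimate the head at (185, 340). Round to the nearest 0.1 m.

∂h/∂x = (152.2 − 152.7) / (-275 − 0) = +0.001818
∂h/∂y = (152.5 − 152.7) / (-155 − 0) = +0.001290
h(185, 340) = 152.7 + (+0.001818)·(185) + (+0.001290)·(340) = 152.7 +0.336 +0.439 = 153.475 m.

153.5 m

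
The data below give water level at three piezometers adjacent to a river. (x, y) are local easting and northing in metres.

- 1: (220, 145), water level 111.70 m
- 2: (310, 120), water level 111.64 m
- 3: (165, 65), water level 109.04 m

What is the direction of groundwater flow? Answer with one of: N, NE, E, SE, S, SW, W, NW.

S

Three-point gradient (reference 1): Δ to 2 = (90, -25, -0.06), Δ to 3 = (-55, -80, -2.66).
∂h/∂x = +0.007195, ∂h/∂y = +0.02830 (det = -8575).
Flow = −∇h = (-0.007195 east, -0.02830 north), which points south.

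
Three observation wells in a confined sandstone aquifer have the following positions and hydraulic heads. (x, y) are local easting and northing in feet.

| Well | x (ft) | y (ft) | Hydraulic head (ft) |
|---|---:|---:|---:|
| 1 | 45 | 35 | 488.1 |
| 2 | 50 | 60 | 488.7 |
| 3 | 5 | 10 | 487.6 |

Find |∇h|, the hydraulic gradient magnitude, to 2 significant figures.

With h = a·x + b·y + c and 1 as origin, the differences give:
  5·a + 25·b = +0.6
  (-40)·a + (-25)·b = -0.5
Eliminate b (×(-25) and ×25, subtract): 875·a = -2.50 → a = ∂h/∂x = -0.002857
Back-substitute: b = ∂h/∂y = +0.02457.
|∇h| = √(-0.002857² + 0.02457²) = 0.02474

0.025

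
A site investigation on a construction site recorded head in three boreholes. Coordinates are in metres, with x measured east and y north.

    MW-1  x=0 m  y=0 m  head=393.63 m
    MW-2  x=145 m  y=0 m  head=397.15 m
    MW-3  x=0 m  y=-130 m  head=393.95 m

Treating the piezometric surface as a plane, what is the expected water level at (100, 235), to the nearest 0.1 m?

395.5 m

∂h/∂x = (397.15 − 393.63) / (145 − 0) = +0.02428
∂h/∂y = (393.95 − 393.63) / (-130 − 0) = -0.002462
h(100, 235) = 393.63 + (+0.02428)·(100) + (-0.002462)·(235) = 393.63 +2.428 -0.578 = 395.479 m.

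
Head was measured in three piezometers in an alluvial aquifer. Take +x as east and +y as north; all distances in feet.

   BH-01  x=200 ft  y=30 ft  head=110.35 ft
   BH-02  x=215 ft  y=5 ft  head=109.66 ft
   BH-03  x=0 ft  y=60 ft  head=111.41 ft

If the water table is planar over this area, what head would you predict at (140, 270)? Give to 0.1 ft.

With h = a·x + b·y + c and BH-01 as origin, the differences give:
  15·a + (-25)·b = -0.69
  (-200)·a + 30·b = +1.06
Eliminate b (×30 and ×(-25), subtract): -4550·a = 5.800 → a = ∂h/∂x = -0.001275
Back-substitute: b = ∂h/∂y = +0.02684.
h(140, 270) = 110.35 + (-0.001275)·(-60) + (+0.02684)·(240) = 110.35 +0.076 +6.440 = 116.867 ft.

116.9 ft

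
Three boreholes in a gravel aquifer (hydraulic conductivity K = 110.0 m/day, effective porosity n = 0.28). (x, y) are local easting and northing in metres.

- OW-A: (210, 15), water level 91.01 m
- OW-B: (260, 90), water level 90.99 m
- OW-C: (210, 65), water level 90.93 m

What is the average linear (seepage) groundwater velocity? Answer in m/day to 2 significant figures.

Differences from OW-A: to OW-B (Δx, Δy, Δh) = (50, 75, -0.02); to OW-C = (0, 50, -0.08).
Determinant of the coordinate differences = 50·50 − 0·75 = 2500.
∂h/∂x = [(-0.02)·50 − (-0.08)·75] / 2500 = +0.002000
∂h/∂y = [50·(-0.08) − 0·(-0.02)] / 2500 = -0.001600
|∇h| = √(0.002000² + -0.001600²) = 0.002561
Seepage velocity v = K·i/n = 110.0 × 0.002561 / 0.28 = 1.006 m/day.

1.0 m/day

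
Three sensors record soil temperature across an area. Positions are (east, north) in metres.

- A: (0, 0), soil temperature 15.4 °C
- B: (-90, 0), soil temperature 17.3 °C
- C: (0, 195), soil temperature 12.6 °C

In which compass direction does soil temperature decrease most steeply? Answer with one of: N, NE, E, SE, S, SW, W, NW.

NE

∂T/∂x = (17.3 − 15.4) / (-90 − 0) = -0.02111
∂T/∂y = (12.6 − 15.4) / (195 − 0) = -0.01436
Steepest decrease is along −∇f = (+0.02111 E, +0.01436 N) → northeast.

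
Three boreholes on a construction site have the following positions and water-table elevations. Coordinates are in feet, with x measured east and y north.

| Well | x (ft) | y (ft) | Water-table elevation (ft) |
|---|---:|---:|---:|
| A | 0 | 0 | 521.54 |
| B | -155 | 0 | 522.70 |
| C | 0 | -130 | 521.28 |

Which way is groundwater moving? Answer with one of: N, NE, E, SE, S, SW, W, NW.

E

∂h/∂x = (522.70 − 521.54) / (-155 − 0) = -0.007484
∂h/∂y = (521.28 − 521.54) / (-130 − 0) = +0.002000
Flow = −∇h = (+0.007484 east, -0.002000 north), which points east.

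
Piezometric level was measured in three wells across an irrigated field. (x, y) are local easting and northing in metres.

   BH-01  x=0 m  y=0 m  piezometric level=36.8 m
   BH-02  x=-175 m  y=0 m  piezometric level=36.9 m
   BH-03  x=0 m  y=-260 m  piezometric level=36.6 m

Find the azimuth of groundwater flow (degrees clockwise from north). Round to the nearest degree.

143°

∂h/∂x = (36.9 − 36.8) / (-175 − 0) = -0.0005714
∂h/∂y = (36.6 − 36.8) / (-260 − 0) = +0.0007692
Flow direction (−∇h) has components (+0.0005714 E, -0.0007692 N).
Azimuth = atan2(E, N) = atan2(+0.0005714, -0.0007692) = 143.4° ≈ 143°.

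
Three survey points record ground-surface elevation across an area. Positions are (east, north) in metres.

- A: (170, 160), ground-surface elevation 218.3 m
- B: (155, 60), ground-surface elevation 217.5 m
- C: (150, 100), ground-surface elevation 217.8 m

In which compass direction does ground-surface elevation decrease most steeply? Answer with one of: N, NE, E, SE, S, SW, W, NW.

S

Differences from A: to B (Δx, Δy, Δh) = (-15, -100, -0.8); to C = (-20, -60, -0.5).
Solve a·Δx + b·Δy = Δz: det = (-15)·(-60) − (-20)·(-100) = -1100.
∂z/∂x = [(-0.8)·(-60) − (-0.5)·(-100)] / -1100 = +0.001818
∂z/∂y = [(-15)·(-0.5) − (-20)·(-0.8)] / -1100 = +0.007727
Steepest decrease is along −∇f = (-0.001818 E, -0.007727 N) → south.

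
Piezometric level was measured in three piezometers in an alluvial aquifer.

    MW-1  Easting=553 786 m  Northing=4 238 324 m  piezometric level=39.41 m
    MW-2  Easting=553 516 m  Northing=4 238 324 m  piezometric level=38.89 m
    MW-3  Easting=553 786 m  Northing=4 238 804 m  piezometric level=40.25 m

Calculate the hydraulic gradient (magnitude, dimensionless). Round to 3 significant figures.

∂h/∂x = (38.89 − 39.41) / (553516 − 553786) = +0.001926
∂h/∂y = (40.25 − 39.41) / (4238804 − 4238324) = +0.001750
|∇h| = √(0.001926² + 0.001750²) = 0.002602

0.00260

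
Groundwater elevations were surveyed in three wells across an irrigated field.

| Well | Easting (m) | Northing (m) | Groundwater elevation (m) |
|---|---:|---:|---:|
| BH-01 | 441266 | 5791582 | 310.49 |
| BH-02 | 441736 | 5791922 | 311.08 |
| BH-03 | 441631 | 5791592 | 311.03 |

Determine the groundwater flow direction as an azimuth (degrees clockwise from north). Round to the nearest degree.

With h = a·x + b·y + c and BH-01 as origin, the differences give:
  470·a + 340·b = +0.59
  365·a + 10·b = +0.54
Eliminate b (×10 and ×340, subtract): -119400·a = -177.700 → a = ∂h/∂x = +0.001488
Back-substitute: b = ∂h/∂y = -0.0003220.
Flow direction (−∇h) has components (-0.001488 E, +0.0003220 N).
Azimuth = atan2(E, N) = atan2(-0.001488, +0.0003220) = 282.2° ≈ 282°.

282°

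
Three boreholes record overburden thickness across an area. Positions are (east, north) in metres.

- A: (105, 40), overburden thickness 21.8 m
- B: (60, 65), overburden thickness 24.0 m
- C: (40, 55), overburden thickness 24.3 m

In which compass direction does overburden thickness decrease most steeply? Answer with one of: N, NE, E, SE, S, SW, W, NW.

SE

Differences from A: to B (Δx, Δy, Δh) = (-45, 25, +2.2); to C = (-65, 15, +2.5).
Determinant of the coordinate differences = (-45)·15 − (-65)·25 = 950.
∂d/∂x = [(+2.2)·15 − (+2.5)·25] / 950 = -0.03105
∂d/∂y = [(-45)·(+2.5) − (-65)·(+2.2)] / 950 = +0.03211
Steepest decrease is along −∇f = (+0.03105 E, -0.03211 N) → southeast.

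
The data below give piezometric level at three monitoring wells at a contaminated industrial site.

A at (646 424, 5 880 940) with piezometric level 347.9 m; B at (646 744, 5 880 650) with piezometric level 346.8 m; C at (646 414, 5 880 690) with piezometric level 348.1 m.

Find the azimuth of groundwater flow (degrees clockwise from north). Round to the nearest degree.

Differences from A: to B (Δx, Δy, Δh) = (320, -290, -1.1); to C = (-10, -250, +0.2).
Solve a·Δx + b·Δy = Δh: det = 320·(-250) − (-10)·(-290) = -82900.
∂h/∂x = [(-1.1)·(-250) − (+0.2)·(-290)] / -82900 = -0.004017
∂h/∂y = [320·(+0.2) − (-10)·(-1.1)] / -82900 = -0.0006393
Flow direction (−∇h) has components (+0.004017 E, +0.0006393 N).
Azimuth = atan2(E, N) = atan2(+0.004017, +0.0006393) = 81.0° ≈ 081°.

081°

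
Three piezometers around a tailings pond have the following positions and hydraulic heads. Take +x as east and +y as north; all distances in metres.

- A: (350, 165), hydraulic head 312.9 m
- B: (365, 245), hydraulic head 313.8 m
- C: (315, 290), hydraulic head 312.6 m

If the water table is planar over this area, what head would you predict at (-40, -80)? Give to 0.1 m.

300.1 m

Differences from A: to B (Δx, Δy, Δh) = (15, 80, +0.9); to C = (-35, 125, -0.3).
Solve a·Δx + b·Δy = Δh: det = 15·125 − (-35)·80 = 4675.
∂h/∂x = [(+0.9)·125 − (-0.3)·80] / 4675 = +0.02920
∂h/∂y = [15·(-0.3) − (-35)·(+0.9)] / 4675 = +0.005775
h(-40, -80) = 312.9 + (+0.02920)·(-390) + (+0.005775)·(-245) = 312.9 -11.387 -1.415 = 300.098 m.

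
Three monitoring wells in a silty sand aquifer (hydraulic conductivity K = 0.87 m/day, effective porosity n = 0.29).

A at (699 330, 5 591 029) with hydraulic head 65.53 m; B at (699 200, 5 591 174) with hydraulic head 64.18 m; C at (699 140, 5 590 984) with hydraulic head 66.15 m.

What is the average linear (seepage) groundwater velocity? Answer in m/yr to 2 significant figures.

11 m/yr

With h = a·x + b·y + c and A as origin, the differences give:
  (-130)·a + 145·b = -1.35
  (-190)·a + (-45)·b = +0.62
Eliminate b (×(-45) and ×145, subtract): 33400·a = -29.150 → a = ∂h/∂x = -0.0008728
Back-substitute: b = ∂h/∂y = -0.01009.
|∇h| = √(-0.0008728² + -0.01009²) = 0.01013
Seepage velocity v = K·i/n = 0.87 × 0.01013 / 0.29 = 0.03039 m/day = 11.1 m/yr.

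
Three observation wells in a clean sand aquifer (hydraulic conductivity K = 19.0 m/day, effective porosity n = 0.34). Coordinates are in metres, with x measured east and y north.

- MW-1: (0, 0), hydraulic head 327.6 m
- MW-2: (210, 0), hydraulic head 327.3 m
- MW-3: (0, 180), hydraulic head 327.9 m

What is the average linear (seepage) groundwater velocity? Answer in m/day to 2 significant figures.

0.12 m/day

∂h/∂x = (327.3 − 327.6) / (210 − 0) = -0.001429
∂h/∂y = (327.9 − 327.6) / (180 − 0) = +0.001667
|∇h| = √(-0.001429² + 0.001667²) = 0.002196
Seepage velocity v = K·i/n = 19.0 × 0.002196 / 0.34 = 0.1227 m/day.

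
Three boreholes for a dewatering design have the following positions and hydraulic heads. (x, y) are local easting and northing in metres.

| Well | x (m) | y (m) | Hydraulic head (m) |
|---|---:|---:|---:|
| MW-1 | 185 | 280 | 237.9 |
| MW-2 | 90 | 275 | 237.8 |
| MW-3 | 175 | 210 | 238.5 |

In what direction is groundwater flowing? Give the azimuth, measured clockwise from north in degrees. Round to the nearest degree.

With h = a·x + b·y + c and MW-1 as origin, the differences give:
  (-95)·a + (-5)·b = -0.1
  (-10)·a + (-70)·b = +0.6
Eliminate b (×(-70) and ×(-5), subtract): 6600·a = 10.00 → a = ∂h/∂x = +0.001515
Back-substitute: b = ∂h/∂y = -0.008788.
Flow direction (−∇h) has components (-0.001515 E, +0.008788 N).
Azimuth = atan2(E, N) = atan2(-0.001515, +0.008788) = 350.2° ≈ 350°.

350°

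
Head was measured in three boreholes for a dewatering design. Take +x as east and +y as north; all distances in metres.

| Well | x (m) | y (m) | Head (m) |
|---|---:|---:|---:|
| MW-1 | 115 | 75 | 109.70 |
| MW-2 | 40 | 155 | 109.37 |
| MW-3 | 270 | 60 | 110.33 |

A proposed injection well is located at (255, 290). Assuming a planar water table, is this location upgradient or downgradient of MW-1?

upgradient

Differences from MW-1: to MW-2 (Δx, Δy, Δh) = (-75, 80, -0.33); to MW-3 = (155, -15, +0.63).
Solve a·Δx + b·Δy = Δh: det = (-75)·(-15) − 155·80 = -11275.
∂h/∂x = [(-0.33)·(-15) − (+0.63)·80] / -11275 = +0.004031
∂h/∂y = [(-75)·(+0.63) − 155·(-0.33)] / -11275 = -0.0003459
Head at (255, 290) = 109.70 + (+0.004031)·(140) + (-0.0003459)·(215) = 110.19 m.
That is higher than the 109.70 m at MW-1, so the point is upgradient.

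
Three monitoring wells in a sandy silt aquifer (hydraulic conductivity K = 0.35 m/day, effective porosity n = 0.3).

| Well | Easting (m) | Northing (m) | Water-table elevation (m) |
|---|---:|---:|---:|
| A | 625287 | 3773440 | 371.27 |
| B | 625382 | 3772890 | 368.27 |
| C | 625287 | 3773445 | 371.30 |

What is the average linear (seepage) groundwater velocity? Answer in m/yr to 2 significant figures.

Differences from A: to B (Δx, Δy, Δh) = (95, -550, -3.00); to C = (0, 5, +0.03).
Determinant of the coordinate differences = 95·5 − 0·(-550) = 475.
∂h/∂x = [(-3.00)·5 − (+0.03)·(-550)] / 475 = +0.003158
∂h/∂y = [95·(+0.03) − 0·(-3.00)] / 475 = +0.006000
|∇h| = √(0.003158² + 0.006000²) = 0.00678
Seepage velocity v = K·i/n = 0.35 × 0.00678 / 0.3 = 0.00791 m/day = 2.889 m/yr.

2.9 m/yr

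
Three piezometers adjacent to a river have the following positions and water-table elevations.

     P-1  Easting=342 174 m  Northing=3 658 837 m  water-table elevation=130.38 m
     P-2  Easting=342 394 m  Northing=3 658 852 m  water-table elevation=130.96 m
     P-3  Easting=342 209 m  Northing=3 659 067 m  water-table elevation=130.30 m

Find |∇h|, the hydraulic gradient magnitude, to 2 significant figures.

Differences from P-1: to P-2 (Δx, Δy, Δh) = (220, 15, +0.58); to P-3 = (35, 230, -0.08).
Determinant of the coordinate differences = 220·230 − 35·15 = 50075.
∂h/∂x = [(+0.58)·230 − (-0.08)·15] / 50075 = +0.002688
∂h/∂y = [220·(-0.08) − 35·(+0.58)] / 50075 = -0.0007569
|∇h| = √(0.002688² + -0.0007569²) = 0.002793

0.0028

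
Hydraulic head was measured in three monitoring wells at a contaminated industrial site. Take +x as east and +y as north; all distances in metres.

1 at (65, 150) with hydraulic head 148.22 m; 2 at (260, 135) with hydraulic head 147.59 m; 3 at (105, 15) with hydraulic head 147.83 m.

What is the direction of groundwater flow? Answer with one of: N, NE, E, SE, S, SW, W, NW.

Taking 1 as reference: 2−1 = (195, -15, -0.63); 3−1 = (40, -135, -0.39).
Determinant of the coordinate differences = 195·(-135) − 40·(-15) = -25725.
∂h/∂x = [(-0.63)·(-135) − (-0.39)·(-15)] / -25725 = -0.003079
∂h/∂y = [195·(-0.39) − 40·(-0.63)] / -25725 = +0.001977
Flow = −∇h = (+0.003079 east, -0.001977 north), which points southeast.

SE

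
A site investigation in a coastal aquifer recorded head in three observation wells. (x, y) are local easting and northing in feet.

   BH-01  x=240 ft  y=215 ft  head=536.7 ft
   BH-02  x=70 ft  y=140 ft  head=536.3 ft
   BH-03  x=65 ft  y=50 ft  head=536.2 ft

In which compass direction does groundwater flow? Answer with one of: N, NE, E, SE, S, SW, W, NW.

SW

Three-point gradient (reference BH-01): Δ to BH-02 = (-170, -75, -0.4), Δ to BH-03 = (-175, -165, -0.5).
∂h/∂x = +0.001910, ∂h/∂y = +0.001005 (det = 14925).
Flow = −∇h = (-0.001910 east, -0.001005 north), which points southwest.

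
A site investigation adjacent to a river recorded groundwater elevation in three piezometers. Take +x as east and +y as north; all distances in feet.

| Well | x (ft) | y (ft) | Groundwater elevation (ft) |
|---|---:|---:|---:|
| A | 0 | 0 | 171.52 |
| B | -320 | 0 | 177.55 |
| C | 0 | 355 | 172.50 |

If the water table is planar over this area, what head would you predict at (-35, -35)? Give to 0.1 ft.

∂h/∂x = (177.55 − 171.52) / (-320 − 0) = -0.01884
∂h/∂y = (172.50 − 171.52) / (355 − 0) = +0.002761
h(-35, -35) = 171.52 + (-0.01884)·(-35) + (+0.002761)·(-35) = 171.52 +0.660 -0.097 = 172.083 ft.

172.1 ft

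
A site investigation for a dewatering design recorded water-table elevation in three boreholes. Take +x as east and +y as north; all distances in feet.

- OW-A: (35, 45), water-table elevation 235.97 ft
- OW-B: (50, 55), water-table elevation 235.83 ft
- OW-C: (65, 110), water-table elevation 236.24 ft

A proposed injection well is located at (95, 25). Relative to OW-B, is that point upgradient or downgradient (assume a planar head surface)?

downgradient

Three-point gradient (reference OW-A): Δ to OW-B = (15, 10, -0.14), Δ to OW-C = (30, 65, +0.27).
∂h/∂x = -0.01748, ∂h/∂y = +0.01222 (det = 675).
Head at (95, 25) = 235.97 + (-0.01748)·(60) + (+0.01222)·(-20) = 234.68 ft.
That is lower than the 235.83 ft at OW-B, so the point is downgradient.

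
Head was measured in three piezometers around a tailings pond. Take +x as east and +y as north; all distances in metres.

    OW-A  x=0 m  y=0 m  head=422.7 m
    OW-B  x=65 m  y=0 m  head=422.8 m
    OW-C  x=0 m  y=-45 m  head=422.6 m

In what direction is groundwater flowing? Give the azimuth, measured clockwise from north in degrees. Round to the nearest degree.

215°

∂h/∂x = (422.8 − 422.7) / (65 − 0) = +0.001538
∂h/∂y = (422.6 − 422.7) / (-45 − 0) = +0.002222
Flow direction (−∇h) has components (-0.001538 E, -0.002222 N).
Azimuth = atan2(E, N) = atan2(-0.001538, -0.002222) = 214.7° ≈ 215°.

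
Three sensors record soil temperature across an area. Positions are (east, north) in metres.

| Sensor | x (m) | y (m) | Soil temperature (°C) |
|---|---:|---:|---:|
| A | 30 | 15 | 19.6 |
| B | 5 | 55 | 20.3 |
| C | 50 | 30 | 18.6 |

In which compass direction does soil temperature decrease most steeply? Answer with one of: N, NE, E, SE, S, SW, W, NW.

E

With T = a·x + b·y + c and A as origin, the differences give:
  (-25)·a + 40·b = +0.7
  20·a + 15·b = -1.0
Eliminate b (×15 and ×40, subtract): -1175·a = 50.50 → a = ∂T/∂x = -0.04298
Back-substitute: b = ∂T/∂y = -0.009362.
Steepest decrease is along −∇f = (+0.04298 E, +0.009362 N) → east.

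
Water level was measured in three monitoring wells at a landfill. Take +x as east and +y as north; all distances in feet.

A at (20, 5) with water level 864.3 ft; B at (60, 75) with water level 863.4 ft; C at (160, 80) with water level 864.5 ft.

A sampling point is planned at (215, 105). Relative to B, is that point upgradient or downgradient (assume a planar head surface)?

upgradient

Taking A as reference: B−A = (40, 70, -0.9); C−A = (140, 75, +0.2).
Solve a·Δx + b·Δy = Δh: det = 40·75 − 140·70 = -6800.
∂h/∂x = [(-0.9)·75 − (+0.2)·70] / -6800 = +0.01199
∂h/∂y = [40·(+0.2) − 140·(-0.9)] / -6800 = -0.01971
Head at (215, 105) = 864.3 + (+0.01199)·(195) + (-0.01971)·(100) = 864.67 ft.
That is higher than the 863.4 ft at B, so the point is upgradient.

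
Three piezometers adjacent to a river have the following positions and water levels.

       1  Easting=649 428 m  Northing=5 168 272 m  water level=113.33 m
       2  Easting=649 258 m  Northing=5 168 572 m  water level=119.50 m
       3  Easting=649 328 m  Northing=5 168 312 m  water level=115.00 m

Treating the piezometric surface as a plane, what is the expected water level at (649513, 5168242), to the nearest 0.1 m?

With h = a·x + b·y + c and 1 as origin, the differences give:
  (-170)·a + 300·b = +6.17
  (-100)·a + 40·b = +1.67
Eliminate b (×40 and ×300, subtract): 23200·a = -254.200 → a = ∂h/∂x = -0.01096
Back-substitute: b = ∂h/∂y = +0.01436.
h(649513, 5168242) = 113.33 + (-0.01096)·(85) + (+0.01436)·(-30) = 113.33 -0.931 -0.431 = 111.968 m.

112.0 m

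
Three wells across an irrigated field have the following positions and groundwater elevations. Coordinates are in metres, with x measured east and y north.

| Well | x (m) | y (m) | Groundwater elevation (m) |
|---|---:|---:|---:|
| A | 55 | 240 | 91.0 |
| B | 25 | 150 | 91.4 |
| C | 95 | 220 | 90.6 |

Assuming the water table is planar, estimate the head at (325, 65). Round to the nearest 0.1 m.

Taking A as reference: B−A = (-30, -90, +0.4); C−A = (40, -20, -0.4).
Solve a·Δx + b·Δy = Δh: det = (-30)·(-20) − 40·(-90) = 4200.
∂h/∂x = [(+0.4)·(-20) − (-0.4)·(-90)] / 4200 = -0.01048
∂h/∂y = [(-30)·(-0.4) − 40·(+0.4)] / 4200 = -0.0009524
h(325, 65) = 91.0 + (-0.01048)·(270) + (-0.0009524)·(-175) = 91.0 -2.829 +0.167 = 88.338 m.

88.3 m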